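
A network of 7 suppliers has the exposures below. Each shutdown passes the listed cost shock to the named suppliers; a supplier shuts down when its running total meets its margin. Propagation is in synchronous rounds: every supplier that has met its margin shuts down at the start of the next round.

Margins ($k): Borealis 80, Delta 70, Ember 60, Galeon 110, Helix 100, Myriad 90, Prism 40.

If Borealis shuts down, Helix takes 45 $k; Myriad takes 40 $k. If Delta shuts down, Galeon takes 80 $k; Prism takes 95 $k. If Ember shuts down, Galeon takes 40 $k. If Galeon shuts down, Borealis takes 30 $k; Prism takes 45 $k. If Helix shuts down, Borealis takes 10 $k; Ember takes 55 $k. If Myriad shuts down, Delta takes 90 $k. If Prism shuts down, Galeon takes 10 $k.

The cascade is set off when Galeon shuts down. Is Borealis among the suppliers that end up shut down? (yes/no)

Round 1 — Galeon shuts down (initial).
  Borealis: +30 → 30 < 80
  Prism: +45 → 45 ≥ 40
Round 2 — Prism shuts down.
No further shutdowns.

no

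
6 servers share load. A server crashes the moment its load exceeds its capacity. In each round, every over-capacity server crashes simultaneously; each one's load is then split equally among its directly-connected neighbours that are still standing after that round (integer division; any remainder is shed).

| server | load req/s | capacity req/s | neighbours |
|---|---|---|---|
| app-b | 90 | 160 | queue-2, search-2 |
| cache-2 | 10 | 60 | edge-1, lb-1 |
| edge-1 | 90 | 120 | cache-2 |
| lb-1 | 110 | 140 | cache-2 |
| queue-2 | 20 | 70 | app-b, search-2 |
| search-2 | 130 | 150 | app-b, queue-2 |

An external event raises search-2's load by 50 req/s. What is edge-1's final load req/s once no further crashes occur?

Round 1 — search-2 at 180 > 150. search-2 crashes.
  search-2 sheds 180 req/s to app-b, queue-2: 90 each.
    app-b: 90+90 = 180 > 160
    queue-2: 20+90 = 110 > 70
Round 2 — app-b, queue-2 crash.
  app-b sheds 180 req/s: no online neighbours, lost.
  queue-2 sheds 110 req/s: no online neighbours, lost.
No further crashes.

90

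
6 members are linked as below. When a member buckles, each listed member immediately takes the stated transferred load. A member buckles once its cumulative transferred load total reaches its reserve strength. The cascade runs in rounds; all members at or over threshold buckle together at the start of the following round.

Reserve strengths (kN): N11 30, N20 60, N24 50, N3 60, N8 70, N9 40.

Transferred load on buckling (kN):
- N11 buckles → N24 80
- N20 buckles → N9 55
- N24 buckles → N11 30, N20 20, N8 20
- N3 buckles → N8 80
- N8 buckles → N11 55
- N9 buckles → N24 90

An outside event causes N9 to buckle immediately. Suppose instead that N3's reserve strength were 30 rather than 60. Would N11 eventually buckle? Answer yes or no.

yes

With N3's reserve strength at 30:
Round 1 — N9 buckles (initial).
  N24: +90 → 90 ≥ 50
Round 2 — N24 buckles.
  N11: +30 → 30 ≥ 30
  N20: +20 → 20 < 60
  N8: +20 → 20 < 70
Round 3 — N11 buckles.
No further bucklings.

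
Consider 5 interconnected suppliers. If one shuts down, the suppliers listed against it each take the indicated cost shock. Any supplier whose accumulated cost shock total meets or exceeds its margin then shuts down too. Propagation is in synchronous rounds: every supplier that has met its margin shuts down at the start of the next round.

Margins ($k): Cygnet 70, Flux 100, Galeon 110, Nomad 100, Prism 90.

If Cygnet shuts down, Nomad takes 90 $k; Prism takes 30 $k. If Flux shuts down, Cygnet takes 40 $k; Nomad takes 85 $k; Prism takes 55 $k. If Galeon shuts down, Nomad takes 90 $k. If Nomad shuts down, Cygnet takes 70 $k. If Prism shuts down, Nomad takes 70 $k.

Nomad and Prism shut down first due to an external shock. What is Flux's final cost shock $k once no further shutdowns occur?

Round 1 — Nomad, Prism shut down (initial).
  Cygnet: +70 → 70 ≥ 70
Round 2 — Cygnet shuts down.
No further shutdowns.

0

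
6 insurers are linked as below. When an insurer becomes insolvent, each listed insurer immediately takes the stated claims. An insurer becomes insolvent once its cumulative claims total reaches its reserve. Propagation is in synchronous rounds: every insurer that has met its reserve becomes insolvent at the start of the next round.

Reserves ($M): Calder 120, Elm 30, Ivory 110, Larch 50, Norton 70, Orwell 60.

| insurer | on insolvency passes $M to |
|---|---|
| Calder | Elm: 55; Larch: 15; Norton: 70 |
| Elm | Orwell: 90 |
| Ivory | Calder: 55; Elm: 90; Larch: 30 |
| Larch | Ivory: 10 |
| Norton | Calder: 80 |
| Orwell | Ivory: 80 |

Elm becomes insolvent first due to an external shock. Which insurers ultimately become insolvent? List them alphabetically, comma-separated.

Round 1 — Elm becomes insolvent (initial).
  Orwell: +90 → 90 ≥ 60
Round 2 — Orwell becomes insolvent.
  Ivory: +80 → 80 < 110
No further insolvencies.

Elm, Orwell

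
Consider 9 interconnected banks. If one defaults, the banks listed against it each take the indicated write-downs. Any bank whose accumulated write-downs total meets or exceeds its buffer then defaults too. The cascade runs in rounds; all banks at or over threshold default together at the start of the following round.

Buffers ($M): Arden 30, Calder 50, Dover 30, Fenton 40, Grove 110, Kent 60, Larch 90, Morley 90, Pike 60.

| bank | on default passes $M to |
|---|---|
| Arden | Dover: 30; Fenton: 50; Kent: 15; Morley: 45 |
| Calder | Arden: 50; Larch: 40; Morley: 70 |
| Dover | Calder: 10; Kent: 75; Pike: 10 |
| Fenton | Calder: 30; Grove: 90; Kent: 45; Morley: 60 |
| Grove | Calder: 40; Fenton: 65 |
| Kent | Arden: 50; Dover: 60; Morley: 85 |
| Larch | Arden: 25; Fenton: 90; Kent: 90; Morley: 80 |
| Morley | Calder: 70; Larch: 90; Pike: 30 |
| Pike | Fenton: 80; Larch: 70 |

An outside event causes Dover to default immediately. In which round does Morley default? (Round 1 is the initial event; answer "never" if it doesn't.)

4

Round 1 — Dover defaults (initial).
  Calder: +10 → 10 < 50
  Kent: +75 → 75 ≥ 60
  Pike: +10 → 10 < 60
Round 2 — Kent defaults.
  Arden: +50 → 50 ≥ 30
  Morley: +85 → 85 < 90
Round 3 — Arden defaults.
  Fenton: +50 → 50 ≥ 40
  Morley: +45 → 130 ≥ 90
Round 4 — Fenton, Morley default.
  Calder: +30+70 → 110 ≥ 50
  Grove: +90 → 90 < 110
  Larch: +90 → 90 ≥ 90
  Pike: +30 → 40 < 60
Round 5 — Calder, Larch default.
No further defaults.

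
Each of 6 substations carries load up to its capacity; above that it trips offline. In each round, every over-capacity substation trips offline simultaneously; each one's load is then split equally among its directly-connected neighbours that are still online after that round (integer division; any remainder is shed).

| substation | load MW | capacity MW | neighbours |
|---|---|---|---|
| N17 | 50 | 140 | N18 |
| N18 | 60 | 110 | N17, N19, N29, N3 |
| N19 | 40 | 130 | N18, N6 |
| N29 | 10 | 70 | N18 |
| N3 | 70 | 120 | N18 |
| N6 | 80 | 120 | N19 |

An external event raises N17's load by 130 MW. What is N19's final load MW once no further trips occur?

Round 1 — N17 at 180 > 140. N17 trips offline.
  N17 sheds 180 MW to N18: 180 each.
    N18: 60+180 = 240 > 110
Round 2 — N18 trips offline.
  N18 sheds 240 MW to N19, N29, N3: 80 each.
    N19: 40+80 = 120 ≤ 130
    N29: 10+80 = 90 > 70
    N3: 70+80 = 150 > 120
Round 3 — N29, N3 trip offline.
  N29 sheds 90 MW: no online neighbours, lost.
  N3 sheds 150 MW: no online neighbours, lost.
No further trips.

120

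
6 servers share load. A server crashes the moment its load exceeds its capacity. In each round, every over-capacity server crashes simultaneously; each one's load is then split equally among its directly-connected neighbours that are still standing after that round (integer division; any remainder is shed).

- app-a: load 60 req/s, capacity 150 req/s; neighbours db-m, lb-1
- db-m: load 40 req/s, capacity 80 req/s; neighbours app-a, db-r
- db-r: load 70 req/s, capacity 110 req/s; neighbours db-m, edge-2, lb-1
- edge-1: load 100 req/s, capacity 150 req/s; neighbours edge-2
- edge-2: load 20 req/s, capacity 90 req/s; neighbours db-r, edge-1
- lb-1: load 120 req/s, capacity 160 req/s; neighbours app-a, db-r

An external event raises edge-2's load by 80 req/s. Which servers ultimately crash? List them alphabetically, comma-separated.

Round 1 — edge-2 at 100 > 90. edge-2 crashes.
  edge-2 sheds 100 req/s to db-r, edge-1: 50 each.
    db-r: 70+50 = 120 > 110
    edge-1: 100+50 = 150 ≤ 150
Round 2 — db-r crashes.
  db-r sheds 120 req/s to db-m, lb-1: 60 each.
    db-m: 40+60 = 100 > 80
    lb-1: 120+60 = 180 > 160
Round 3 — db-m, lb-1 crash.
  db-m sheds 100 req/s to app-a: 100 each.
    app-a: 60+100 = 160 > 150
  lb-1 sheds 180 req/s to app-a: 180 each.
    app-a: 160+180 = 340 > 150
Round 4 — app-a crashes.
  app-a sheds 340 req/s: no online neighbours, lost.
No further crashes.

app-a, db-m, db-r, edge-2, lb-1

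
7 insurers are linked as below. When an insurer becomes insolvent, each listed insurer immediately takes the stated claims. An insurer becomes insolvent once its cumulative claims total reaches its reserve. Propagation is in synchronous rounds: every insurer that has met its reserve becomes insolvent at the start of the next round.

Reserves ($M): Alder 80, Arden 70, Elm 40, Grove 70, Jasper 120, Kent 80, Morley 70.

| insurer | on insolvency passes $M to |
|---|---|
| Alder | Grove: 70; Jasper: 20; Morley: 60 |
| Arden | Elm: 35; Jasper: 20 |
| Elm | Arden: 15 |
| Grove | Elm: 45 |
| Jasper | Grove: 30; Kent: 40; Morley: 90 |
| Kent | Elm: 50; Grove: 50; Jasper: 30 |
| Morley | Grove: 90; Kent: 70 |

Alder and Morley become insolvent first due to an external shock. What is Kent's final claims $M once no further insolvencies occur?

Round 1 — Alder, Morley become insolvent (initial).
  Grove: +70+90 → 160 ≥ 70
  Jasper: +20 → 20 < 120
  Kent: +70 → 70 < 80
Round 2 — Grove becomes insolvent.
  Elm: +45 → 45 ≥ 40
Round 3 — Elm becomes insolvent.
  Arden: +15 → 15 < 70
No further insolvencies.

70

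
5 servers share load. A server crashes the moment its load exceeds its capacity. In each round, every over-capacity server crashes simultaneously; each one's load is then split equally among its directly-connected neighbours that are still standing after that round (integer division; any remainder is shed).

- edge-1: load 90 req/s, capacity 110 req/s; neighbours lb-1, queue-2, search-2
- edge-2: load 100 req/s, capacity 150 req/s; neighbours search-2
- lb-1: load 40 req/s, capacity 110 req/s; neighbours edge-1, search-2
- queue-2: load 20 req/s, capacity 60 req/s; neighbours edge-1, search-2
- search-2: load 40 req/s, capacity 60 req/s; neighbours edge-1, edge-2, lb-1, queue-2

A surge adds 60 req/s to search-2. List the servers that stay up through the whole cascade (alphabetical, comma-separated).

edge-2

Round 1 — search-2 at 100 > 60. search-2 crashes.
  search-2 sheds 100 req/s to edge-1, edge-2, lb-1, queue-2: 25 each.
    edge-1: 90+25 = 115 > 110
    edge-2: 100+25 = 125 ≤ 150
    lb-1: 40+25 = 65 ≤ 110
    queue-2: 20+25 = 45 ≤ 60
Round 2 — edge-1 crashes.
  edge-1 sheds 115 req/s to lb-1, queue-2: 57 each (1 lost).
    lb-1: 65+57 = 122 > 110
    queue-2: 45+57 = 102 > 60
Round 3 — lb-1, queue-2 crash.
  lb-1 sheds 122 req/s: no online neighbours, lost.
  queue-2 sheds 102 req/s: no online neighbours, lost.
No further crashes.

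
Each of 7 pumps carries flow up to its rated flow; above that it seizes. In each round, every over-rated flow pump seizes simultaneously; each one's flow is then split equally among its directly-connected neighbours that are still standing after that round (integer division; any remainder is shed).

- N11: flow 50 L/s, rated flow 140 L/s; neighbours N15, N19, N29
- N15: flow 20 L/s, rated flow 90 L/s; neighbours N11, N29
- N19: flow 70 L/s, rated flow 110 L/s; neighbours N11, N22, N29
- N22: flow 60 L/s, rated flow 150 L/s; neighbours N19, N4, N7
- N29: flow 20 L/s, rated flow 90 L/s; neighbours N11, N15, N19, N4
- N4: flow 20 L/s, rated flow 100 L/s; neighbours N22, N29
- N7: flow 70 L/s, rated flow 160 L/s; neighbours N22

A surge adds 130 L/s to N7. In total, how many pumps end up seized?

Round 1 — N7 at 200 > 160. N7 seizes.
  N7 sheds 200 L/s to N22: 200 each.
    N22: 60+200 = 260 > 150
Round 2 — N22 seizes.
  N22 sheds 260 L/s to N19, N4: 130 each.
    N19: 70+130 = 200 > 110
    N4: 20+130 = 150 > 100
Round 3 — N19, N4 seize.
  N19 sheds 200 L/s to N11, N29: 100 each.
    N11: 50+100 = 150 > 140
    N29: 20+100 = 120 > 90
  N4 sheds 150 L/s to N29: 150 each.
    N29: 120+150 = 270 > 90
Round 4 — N11, N29 seize.
  N11 sheds 150 L/s to N15: 150 each.
    N15: 20+150 = 170 > 90
  N29 sheds 270 L/s to N15: 270 each.
    N15: 170+270 = 440 > 90
Round 5 — N15 seizes.
  N15 sheds 440 L/s: no online neighbours, lost.
No further seizures.

7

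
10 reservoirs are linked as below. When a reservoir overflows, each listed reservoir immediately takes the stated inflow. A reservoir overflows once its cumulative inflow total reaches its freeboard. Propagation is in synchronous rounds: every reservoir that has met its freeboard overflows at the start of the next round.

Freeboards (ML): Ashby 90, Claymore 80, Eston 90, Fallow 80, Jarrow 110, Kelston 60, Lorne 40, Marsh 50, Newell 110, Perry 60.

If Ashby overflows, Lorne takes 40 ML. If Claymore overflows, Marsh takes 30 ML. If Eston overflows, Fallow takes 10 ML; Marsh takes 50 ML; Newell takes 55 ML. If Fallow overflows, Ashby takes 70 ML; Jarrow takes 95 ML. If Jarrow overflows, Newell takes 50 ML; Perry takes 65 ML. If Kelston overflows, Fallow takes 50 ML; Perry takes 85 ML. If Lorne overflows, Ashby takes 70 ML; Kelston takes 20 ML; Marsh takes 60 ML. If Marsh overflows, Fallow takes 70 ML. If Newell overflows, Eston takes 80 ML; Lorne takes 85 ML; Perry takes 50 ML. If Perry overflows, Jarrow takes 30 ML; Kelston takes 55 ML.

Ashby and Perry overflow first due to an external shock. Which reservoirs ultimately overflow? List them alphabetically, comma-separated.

Round 1 — Ashby, Perry overflow (initial).
  Jarrow: +30 → 30 < 110
  Kelston: +55 → 55 < 60
  Lorne: +40 → 40 ≥ 40
Round 2 — Lorne overflows.
  Kelston: +20 → 75 ≥ 60
  Marsh: +60 → 60 ≥ 50
Round 3 — Kelston, Marsh overflow.
  Fallow: +50+70 → 120 ≥ 80
Round 4 — Fallow overflows.
  Jarrow: +95 → 125 ≥ 110
Round 5 — Jarrow overflows.
  Newell: +50 → 50 < 110
No further overflows.

Ashby, Fallow, Jarrow, Kelston, Lorne, Marsh, Perry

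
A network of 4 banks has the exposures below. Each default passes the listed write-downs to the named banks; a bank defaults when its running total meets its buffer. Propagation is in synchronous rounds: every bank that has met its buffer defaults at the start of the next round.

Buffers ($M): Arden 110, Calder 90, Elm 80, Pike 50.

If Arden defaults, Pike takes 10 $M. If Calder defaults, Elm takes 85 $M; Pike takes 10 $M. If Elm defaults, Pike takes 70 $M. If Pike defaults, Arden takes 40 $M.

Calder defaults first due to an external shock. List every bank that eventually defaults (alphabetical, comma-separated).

Calder, Elm, Pike

Round 1 — Calder defaults (initial).
  Elm: +85 → 85 ≥ 80
  Pike: +10 → 10 < 50
Round 2 — Elm defaults.
  Pike: +70 → 80 ≥ 50
Round 3 — Pike defaults.
  Arden: +40 → 40 < 110
No further defaults.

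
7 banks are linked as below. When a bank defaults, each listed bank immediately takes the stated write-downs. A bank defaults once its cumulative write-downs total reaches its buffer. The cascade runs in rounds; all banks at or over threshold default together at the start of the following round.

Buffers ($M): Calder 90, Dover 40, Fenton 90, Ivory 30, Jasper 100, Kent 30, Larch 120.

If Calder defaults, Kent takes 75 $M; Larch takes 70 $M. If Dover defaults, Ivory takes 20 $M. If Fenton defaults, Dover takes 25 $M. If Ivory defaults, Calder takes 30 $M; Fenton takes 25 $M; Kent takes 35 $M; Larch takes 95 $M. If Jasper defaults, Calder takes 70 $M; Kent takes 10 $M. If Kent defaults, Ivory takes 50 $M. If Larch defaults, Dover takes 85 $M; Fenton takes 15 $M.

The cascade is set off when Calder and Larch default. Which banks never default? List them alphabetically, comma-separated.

Round 1 — Calder, Larch default (initial).
  Dover: +85 → 85 ≥ 40
  Fenton: +15 → 15 < 90
  Kent: +75 → 75 ≥ 30
Round 2 — Dover, Kent default.
  Ivory: +20+50 → 70 ≥ 30
Round 3 — Ivory defaults.
  Fenton: +25 → 40 < 90
No further defaults.

Fenton, Jasper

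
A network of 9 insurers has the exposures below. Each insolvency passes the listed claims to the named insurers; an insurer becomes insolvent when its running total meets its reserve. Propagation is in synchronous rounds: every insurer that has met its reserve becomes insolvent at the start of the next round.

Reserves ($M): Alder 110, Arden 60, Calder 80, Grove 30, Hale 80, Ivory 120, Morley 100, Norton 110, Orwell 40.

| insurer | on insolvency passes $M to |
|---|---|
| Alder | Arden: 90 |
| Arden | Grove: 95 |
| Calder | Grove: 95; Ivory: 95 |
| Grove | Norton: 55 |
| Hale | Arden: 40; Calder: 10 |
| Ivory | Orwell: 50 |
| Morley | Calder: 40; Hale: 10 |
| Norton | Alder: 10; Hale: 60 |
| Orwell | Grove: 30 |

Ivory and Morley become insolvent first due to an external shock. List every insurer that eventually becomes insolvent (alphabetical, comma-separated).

Grove, Ivory, Morley, Orwell

Round 1 — Ivory, Morley become insolvent (initial).
  Calder: +40 → 40 < 80
  Hale: +10 → 10 < 80
  Orwell: +50 → 50 ≥ 40
Round 2 — Orwell becomes insolvent.
  Grove: +30 → 30 ≥ 30
Round 3 — Grove becomes insolvent.
  Norton: +55 → 55 < 110
No further insolvencies.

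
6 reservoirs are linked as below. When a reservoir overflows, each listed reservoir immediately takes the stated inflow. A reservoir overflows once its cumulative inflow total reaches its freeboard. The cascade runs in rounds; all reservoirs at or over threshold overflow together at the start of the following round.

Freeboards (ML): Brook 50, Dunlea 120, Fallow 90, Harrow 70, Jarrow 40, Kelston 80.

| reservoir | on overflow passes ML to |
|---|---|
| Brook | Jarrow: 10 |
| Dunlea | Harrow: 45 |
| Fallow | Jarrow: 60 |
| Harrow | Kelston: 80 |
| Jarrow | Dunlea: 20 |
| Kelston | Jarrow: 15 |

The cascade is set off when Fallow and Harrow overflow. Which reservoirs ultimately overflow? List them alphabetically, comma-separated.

Fallow, Harrow, Jarrow, Kelston

Round 1 — Fallow, Harrow overflow (initial).
  Jarrow: +60 → 60 ≥ 40
  Kelston: +80 → 80 ≥ 80
Round 2 — Jarrow, Kelston overflow.
  Dunlea: +20 → 20 < 120
No further overflows.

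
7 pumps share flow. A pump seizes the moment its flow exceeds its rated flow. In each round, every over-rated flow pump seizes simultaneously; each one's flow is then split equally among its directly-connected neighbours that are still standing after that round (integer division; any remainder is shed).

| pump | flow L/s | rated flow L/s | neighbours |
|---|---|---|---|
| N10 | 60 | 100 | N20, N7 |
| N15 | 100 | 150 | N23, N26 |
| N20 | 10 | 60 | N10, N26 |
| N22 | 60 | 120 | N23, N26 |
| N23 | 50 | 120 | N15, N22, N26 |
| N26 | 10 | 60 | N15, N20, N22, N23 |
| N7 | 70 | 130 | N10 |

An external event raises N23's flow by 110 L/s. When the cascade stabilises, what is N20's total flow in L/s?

41

Round 1 — N23 at 160 > 120. N23 seizes.
  N23 sheds 160 L/s to N15, N22, N26: 53 each (1 lost).
    N15: 100+53 = 153 > 150
    N22: 60+53 = 113 ≤ 120
    N26: 10+53 = 63 > 60
Round 2 — N15, N26 seize.
  N15 sheds 153 L/s: no online neighbours, lost.
  N26 sheds 63 L/s to N20, N22: 31 each (1 lost).
    N20: 10+31 = 41 ≤ 60
    N22: 113+31 = 144 > 120
Round 3 — N22 seizes.
  N22 sheds 144 L/s: no online neighbours, lost.
No further seizures.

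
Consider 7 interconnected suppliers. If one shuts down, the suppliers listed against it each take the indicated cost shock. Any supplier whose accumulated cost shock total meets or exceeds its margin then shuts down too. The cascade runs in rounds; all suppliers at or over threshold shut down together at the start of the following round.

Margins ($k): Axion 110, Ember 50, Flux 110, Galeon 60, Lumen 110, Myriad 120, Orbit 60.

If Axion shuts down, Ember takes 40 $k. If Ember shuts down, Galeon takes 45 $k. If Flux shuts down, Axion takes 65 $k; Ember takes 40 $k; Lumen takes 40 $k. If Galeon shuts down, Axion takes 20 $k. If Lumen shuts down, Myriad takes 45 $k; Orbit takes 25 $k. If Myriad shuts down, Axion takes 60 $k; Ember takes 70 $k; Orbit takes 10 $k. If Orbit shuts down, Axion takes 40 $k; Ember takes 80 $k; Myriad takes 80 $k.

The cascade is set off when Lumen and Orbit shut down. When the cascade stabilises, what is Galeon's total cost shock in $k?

Round 1 — Lumen, Orbit shut down (initial).
  Axion: +40 → 40 < 110
  Ember: +80 → 80 ≥ 50
  Myriad: +45+80 → 125 ≥ 120
Round 2 — Ember, Myriad shut down.
  Axion: +60 → 100 < 110
  Galeon: +45 → 45 < 60
No further shutdowns.

45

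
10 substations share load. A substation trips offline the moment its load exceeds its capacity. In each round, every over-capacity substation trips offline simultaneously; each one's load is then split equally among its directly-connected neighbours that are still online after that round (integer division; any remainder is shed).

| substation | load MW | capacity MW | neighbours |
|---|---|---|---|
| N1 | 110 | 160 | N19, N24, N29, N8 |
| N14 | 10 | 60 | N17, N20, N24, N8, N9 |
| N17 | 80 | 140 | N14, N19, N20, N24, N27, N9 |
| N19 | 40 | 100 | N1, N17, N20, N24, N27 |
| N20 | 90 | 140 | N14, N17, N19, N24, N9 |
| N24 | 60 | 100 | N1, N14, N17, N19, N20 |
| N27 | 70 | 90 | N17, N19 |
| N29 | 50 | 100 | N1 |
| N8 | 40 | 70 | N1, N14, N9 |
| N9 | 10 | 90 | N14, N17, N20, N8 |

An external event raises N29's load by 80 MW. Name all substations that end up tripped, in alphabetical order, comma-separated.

Round 1 — N29 at 130 > 100. N29 trips offline.
  N29 sheds 130 MW to N1: 130 each.
    N1: 110+130 = 240 > 160
Round 2 — N1 trips offline.
  N1 sheds 240 MW to N19, N24, N8: 80 each.
    N19: 40+80 = 120 > 100
    N24: 60+80 = 140 > 100
    N8: 40+80 = 120 > 70
Round 3 — N19, N24, N8 trip offline.
  N19 sheds 120 MW to N17, N20, N27: 40 each.
    N17: 80+40 = 120 ≤ 140
    N20: 90+40 = 130 ≤ 140
    N27: 70+40 = 110 > 90
  N24 sheds 140 MW to N14, N17, N20: 46 each (2 lost).
    N14: 10+46 = 56 ≤ 60
    N17: 120+46 = 166 > 140
    N20: 130+46 = 176 > 140
  N8 sheds 120 MW to N14, N9: 60 each.
    N14: 56+60 = 116 > 60
    N9: 10+60 = 70 ≤ 90
Round 4 — N14, N17, N20, N27 trip offline.
  N14 sheds 116 MW to N9: 116 each.
    N9: 70+116 = 186 > 90
  N17 sheds 166 MW to N9: 166 each.
    N9: 186+166 = 352 > 90
  N20 sheds 176 MW to N9: 176 each.
    N9: 352+176 = 528 > 90
  N27 sheds 110 MW: no online neighbours, lost.
Round 5 — N9 trips offline.
  N9 sheds 528 MW: no online neighbours, lost.
No further trips.

N1, N14, N17, N19, N20, N24, N27, N29, N8, N9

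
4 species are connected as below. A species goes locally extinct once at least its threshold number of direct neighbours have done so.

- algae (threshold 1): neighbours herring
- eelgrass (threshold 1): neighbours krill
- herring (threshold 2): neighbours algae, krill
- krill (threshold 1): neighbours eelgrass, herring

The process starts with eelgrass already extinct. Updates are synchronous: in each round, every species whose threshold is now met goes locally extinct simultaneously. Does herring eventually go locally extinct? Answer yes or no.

Round 1 — eelgrass goes locally extinct (initial).
Round 2 — checking thresholds:
  krill: 1 of 2 neighbours ≥ 1, goes locally extinct.
Round 3 — no new extinctions; cascade stops.

no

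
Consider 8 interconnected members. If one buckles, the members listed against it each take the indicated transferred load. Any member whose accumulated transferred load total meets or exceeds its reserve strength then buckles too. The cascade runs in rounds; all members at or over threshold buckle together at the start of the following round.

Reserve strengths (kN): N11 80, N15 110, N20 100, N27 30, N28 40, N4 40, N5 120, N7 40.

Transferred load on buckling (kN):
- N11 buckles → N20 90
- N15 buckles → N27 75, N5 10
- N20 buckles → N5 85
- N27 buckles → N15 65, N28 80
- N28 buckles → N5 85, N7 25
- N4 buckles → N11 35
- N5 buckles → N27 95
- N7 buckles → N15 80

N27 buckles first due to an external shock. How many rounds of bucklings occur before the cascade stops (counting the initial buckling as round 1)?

Round 1 — N27 buckles (initial).
  N15: +65 → 65 < 110
  N28: +80 → 80 ≥ 40
Round 2 — N28 buckles.
  N5: +85 → 85 < 120
  N7: +25 → 25 < 40
No further bucklings.

2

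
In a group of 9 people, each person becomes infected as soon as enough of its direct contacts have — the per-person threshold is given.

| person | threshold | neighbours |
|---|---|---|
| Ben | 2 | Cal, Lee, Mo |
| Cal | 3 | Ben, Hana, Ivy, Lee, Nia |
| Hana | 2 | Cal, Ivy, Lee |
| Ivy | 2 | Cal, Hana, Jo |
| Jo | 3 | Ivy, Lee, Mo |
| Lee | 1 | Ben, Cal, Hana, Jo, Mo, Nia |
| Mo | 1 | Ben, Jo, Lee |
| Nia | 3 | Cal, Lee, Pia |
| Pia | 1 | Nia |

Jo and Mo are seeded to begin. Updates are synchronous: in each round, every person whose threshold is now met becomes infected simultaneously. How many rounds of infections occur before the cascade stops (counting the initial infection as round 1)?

3

Round 1 — Jo, Mo become infected (initial).
Round 2 — checking thresholds:
  Ben: 1 of 3 neighbours < 2, not yet.
  Ivy: 1 of 3 neighbours < 2, not yet.
  Lee: 2 of 6 neighbours ≥ 1, becomes infected.
Round 3 — checking thresholds:
  Ben: 2 of 3 neighbours ≥ 2, becomes infected.
  Cal: 1 of 5 neighbours < 3, not yet.
  Hana: 1 of 3 neighbours < 2, not yet.
  Ivy: 1 of 3 neighbours < 2, not yet.
  Nia: 1 of 3 neighbours < 3, not yet.
Round 4 — no new infections; cascade stops.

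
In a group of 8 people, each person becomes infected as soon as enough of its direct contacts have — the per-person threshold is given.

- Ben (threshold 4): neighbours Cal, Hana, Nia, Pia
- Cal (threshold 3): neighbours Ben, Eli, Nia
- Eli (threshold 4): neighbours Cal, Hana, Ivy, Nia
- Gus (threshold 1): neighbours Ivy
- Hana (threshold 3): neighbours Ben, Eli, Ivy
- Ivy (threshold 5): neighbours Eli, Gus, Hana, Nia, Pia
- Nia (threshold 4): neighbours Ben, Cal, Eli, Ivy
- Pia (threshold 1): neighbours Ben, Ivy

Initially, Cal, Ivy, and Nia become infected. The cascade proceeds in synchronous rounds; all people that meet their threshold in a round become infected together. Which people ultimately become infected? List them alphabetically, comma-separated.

Round 1 — Cal, Ivy, Nia become infected (initial).
Round 2 — checking thresholds:
  Ben: 2 of 4 neighbours < 4, not yet.
  Eli: 3 of 4 neighbours < 4, not yet.
  Gus: 1 of 1 neighbours ≥ 1, becomes infected.
  Hana: 1 of 3 neighbours < 3, not yet.
  Pia: 1 of 2 neighbours ≥ 1, becomes infected.
Round 3 — no new infections; cascade stops.

Cal, Gus, Ivy, Nia, Pia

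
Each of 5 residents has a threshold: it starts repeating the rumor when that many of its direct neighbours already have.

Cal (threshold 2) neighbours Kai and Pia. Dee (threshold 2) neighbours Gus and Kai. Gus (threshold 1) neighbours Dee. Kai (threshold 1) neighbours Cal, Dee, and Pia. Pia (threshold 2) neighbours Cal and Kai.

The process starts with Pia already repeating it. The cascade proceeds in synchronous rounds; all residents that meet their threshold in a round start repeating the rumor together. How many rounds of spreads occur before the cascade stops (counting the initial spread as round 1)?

3

Round 1 — Pia starts repeating the rumor (initial).
Round 2 — checking thresholds:
  Cal: 1 of 2 neighbours < 2, not yet.
  Kai: 1 of 3 neighbours ≥ 1, starts repeating the rumor.
Round 3 — checking thresholds:
  Cal: 2 of 2 neighbours ≥ 2, starts repeating the rumor.
  Dee: 1 of 2 neighbours < 2, not yet.
Round 4 — no new spreads; cascade stops.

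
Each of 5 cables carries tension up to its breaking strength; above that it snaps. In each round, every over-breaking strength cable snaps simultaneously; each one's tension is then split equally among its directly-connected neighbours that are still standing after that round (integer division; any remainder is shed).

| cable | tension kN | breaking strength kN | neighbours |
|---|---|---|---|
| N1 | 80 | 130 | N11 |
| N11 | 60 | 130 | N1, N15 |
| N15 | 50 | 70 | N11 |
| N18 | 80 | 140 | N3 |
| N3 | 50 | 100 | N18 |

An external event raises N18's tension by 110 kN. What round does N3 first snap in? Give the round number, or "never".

2

Round 1 — N18 at 190 > 140. N18 snaps.
  N18 sheds 190 kN to N3: 190 each.
    N3: 50+190 = 240 > 100
Round 2 — N3 snaps.
  N3 sheds 240 kN: no online neighbours, lost.
No further breaks.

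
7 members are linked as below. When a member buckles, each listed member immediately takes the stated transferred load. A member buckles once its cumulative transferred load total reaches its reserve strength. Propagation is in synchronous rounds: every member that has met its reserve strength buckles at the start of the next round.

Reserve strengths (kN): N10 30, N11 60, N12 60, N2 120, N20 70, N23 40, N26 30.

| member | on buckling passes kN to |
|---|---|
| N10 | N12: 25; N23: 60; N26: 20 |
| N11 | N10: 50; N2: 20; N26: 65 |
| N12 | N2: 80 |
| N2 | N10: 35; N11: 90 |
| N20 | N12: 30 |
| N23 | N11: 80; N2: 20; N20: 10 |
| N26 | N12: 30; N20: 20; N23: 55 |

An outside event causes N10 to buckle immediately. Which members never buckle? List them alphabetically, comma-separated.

N12, N2, N20

Round 1 — N10 buckles (initial).
  N12: +25 → 25 < 60
  N23: +60 → 60 ≥ 40
  N26: +20 → 20 < 30
Round 2 — N23 buckles.
  N11: +80 → 80 ≥ 60
  N2: +20 → 20 < 120
  N20: +10 → 10 < 70
Round 3 — N11 buckles.
  N2: +20 → 40 < 120
  N26: +65 → 85 ≥ 30
Round 4 — N26 buckles.
  N12: +30 → 55 < 60
  N20: +20 → 30 < 70
No further bucklings.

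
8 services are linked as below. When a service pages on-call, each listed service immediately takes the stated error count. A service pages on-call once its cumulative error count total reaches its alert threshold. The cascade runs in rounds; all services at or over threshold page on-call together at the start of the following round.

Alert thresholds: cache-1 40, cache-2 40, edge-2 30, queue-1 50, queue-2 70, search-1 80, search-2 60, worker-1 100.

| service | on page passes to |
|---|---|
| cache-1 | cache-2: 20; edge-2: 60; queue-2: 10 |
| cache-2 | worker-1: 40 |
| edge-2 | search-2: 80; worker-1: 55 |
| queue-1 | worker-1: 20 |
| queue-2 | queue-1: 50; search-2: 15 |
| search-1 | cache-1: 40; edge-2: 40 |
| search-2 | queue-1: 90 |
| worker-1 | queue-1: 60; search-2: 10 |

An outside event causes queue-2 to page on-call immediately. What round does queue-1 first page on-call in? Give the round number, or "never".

Round 1 — queue-2 pages on-call (initial).
  queue-1: +50 → 50 ≥ 50
  search-2: +15 → 15 < 60
Round 2 — queue-1 pages on-call.
  worker-1: +20 → 20 < 100
No further pages.

2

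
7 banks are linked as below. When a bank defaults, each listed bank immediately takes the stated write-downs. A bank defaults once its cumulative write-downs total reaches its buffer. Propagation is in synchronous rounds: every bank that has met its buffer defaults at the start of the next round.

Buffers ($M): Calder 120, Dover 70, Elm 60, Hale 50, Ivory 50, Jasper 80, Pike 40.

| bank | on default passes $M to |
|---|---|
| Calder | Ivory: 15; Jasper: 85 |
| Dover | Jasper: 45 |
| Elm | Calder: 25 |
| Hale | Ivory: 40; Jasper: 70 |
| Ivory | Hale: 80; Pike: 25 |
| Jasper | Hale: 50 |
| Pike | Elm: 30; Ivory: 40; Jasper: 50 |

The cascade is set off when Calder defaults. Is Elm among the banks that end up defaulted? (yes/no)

no

Round 1 — Calder defaults (initial).
  Ivory: +15 → 15 < 50
  Jasper: +85 → 85 ≥ 80
Round 2 — Jasper defaults.
  Hale: +50 → 50 ≥ 50
Round 3 — Hale defaults.
  Ivory: +40 → 55 ≥ 50
Round 4 — Ivory defaults.
  Pike: +25 → 25 < 40
No further defaults.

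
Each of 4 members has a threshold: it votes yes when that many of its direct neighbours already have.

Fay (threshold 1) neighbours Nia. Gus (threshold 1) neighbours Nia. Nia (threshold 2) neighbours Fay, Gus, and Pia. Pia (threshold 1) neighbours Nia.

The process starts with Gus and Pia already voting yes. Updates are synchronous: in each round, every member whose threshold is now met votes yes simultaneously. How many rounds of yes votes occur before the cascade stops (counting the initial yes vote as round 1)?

3

Round 1 — Gus, Pia vote yes (initial).
Round 2 — checking thresholds:
  Nia: 2 of 3 neighbours ≥ 2, votes yes.
Round 3 — checking thresholds:
  Fay: 1 of 1 neighbours ≥ 1, votes yes.
Round 4 — no new yes votes; cascade stops.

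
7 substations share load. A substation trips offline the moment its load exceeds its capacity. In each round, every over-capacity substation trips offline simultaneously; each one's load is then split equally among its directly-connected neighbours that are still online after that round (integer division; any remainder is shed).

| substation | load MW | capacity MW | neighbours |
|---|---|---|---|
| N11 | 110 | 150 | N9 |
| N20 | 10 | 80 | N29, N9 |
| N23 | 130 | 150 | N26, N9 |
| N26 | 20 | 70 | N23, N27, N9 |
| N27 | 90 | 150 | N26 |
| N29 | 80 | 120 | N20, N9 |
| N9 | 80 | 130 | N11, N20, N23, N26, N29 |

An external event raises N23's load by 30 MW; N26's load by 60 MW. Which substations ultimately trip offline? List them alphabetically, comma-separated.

Round 1 — N23 at 160 > 150; N26 at 80 > 70. N23, N26 trip offline.
  N23 sheds 160 MW to N9: 160 each.
    N9: 80+160 = 240 > 130
  N26 sheds 80 MW to N27, N9: 40 each.
    N27: 90+40 = 130 ≤ 150
    N9: 240+40 = 280 > 130
Round 2 — N9 trips offline.
  N9 sheds 280 MW to N11, N20, N29: 93 each (1 lost).
    N11: 110+93 = 203 > 150
    N20: 10+93 = 103 > 80
    N29: 80+93 = 173 > 120
Round 3 — N11, N20, N29 trip offline.
  N11 sheds 203 MW: no online neighbours, lost.
  N20 sheds 103 MW: no online neighbours, lost.
  N29 sheds 173 MW: no online neighbours, lost.
No further trips.

N11, N20, N23, N26, N29, N9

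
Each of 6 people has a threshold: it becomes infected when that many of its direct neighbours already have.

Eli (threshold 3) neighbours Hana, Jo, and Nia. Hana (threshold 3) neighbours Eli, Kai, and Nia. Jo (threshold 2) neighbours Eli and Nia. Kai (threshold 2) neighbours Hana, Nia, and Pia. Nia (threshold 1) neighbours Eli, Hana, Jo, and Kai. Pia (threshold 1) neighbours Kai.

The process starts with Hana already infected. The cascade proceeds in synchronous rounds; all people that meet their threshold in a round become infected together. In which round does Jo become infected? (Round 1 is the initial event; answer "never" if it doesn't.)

never

Round 1 — Hana becomes infected (initial).
Round 2 — checking thresholds:
  Eli: 1 of 3 neighbours < 3, below threshold.
  Kai: 1 of 3 neighbours < 2, below threshold.
  Nia: 1 of 4 neighbours ≥ 1, becomes infected.
Round 3 — checking thresholds:
  Eli: 2 of 3 neighbours < 3, below threshold.
  Jo: 1 of 2 neighbours < 2, below threshold.
  Kai: 2 of 3 neighbours ≥ 2, becomes infected.
Round 4 — checking thresholds:
  Eli: 2 of 3 neighbours < 3, below threshold.
  Jo: 1 of 2 neighbours < 2, below threshold.
  Pia: 1 of 1 neighbours ≥ 1, becomes infected.
Round 5 — no new infections; cascade stops.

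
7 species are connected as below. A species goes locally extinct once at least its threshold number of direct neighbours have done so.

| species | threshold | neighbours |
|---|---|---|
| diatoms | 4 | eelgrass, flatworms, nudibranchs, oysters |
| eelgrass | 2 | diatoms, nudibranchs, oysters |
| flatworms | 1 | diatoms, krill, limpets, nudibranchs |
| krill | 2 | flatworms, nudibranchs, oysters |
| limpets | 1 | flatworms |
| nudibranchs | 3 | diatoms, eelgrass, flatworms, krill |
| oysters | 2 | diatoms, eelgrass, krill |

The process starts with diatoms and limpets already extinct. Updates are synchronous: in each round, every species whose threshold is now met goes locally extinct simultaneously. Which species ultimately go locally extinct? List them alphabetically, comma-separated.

Round 1 — diatoms, limpets go locally extinct (initial).
Round 2 — checking thresholds:
  eelgrass: 1 of 3 neighbours < 2, holds.
  flatworms: 2 of 4 neighbours ≥ 1, goes locally extinct.
  nudibranchs: 1 of 4 neighbours < 3, holds.
  oysters: 1 of 3 neighbours < 2, holds.
Round 3 — no new extinctions; cascade stops.

diatoms, flatworms, limpets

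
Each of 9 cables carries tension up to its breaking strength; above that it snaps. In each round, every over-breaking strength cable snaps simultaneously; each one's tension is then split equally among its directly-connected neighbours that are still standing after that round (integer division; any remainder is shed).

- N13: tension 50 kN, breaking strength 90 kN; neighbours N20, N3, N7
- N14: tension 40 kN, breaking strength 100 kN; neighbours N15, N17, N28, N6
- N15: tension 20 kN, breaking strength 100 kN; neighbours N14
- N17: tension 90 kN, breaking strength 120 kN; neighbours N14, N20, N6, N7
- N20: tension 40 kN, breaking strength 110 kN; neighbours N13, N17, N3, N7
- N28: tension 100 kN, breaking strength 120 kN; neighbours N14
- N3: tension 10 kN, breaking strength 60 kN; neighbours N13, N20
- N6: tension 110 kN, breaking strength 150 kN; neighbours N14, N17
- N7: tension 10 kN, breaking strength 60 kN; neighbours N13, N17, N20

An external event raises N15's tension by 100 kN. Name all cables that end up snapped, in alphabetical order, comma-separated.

Round 1 — N15 at 120 > 100. N15 snaps.
  N15 sheds 120 kN to N14: 120 each.
    N14: 40+120 = 160 > 100
Round 2 — N14 snaps.
  N14 sheds 160 kN to N17, N28, N6: 53 each (1 lost).
    N17: 90+53 = 143 > 120
    N28: 100+53 = 153 > 120
    N6: 110+53 = 163 > 150
Round 3 — N17, N28, N6 snap.
  N17 sheds 143 kN to N20, N7: 71 each (1 lost).
    N20: 40+71 = 111 > 110
    N7: 10+71 = 81 > 60
  N28 sheds 153 kN: no online neighbours, lost.
  N6 sheds 163 kN: no online neighbours, lost.
Round 4 — N20, N7 snap.
  N20 sheds 111 kN to N13, N3: 55 each (1 lost).
    N13: 50+55 = 105 > 90
    N3: 10+55 = 65 > 60
  N7 sheds 81 kN to N13: 81 each.
    N13: 105+81 = 186 > 90
Round 5 — N13, N3 snap.
  N13 sheds 186 kN: no online neighbours, lost.
  N3 sheds 65 kN: no online neighbours, lost.
No further breaks.

N13, N14, N15, N17, N20, N28, N3, N6, N7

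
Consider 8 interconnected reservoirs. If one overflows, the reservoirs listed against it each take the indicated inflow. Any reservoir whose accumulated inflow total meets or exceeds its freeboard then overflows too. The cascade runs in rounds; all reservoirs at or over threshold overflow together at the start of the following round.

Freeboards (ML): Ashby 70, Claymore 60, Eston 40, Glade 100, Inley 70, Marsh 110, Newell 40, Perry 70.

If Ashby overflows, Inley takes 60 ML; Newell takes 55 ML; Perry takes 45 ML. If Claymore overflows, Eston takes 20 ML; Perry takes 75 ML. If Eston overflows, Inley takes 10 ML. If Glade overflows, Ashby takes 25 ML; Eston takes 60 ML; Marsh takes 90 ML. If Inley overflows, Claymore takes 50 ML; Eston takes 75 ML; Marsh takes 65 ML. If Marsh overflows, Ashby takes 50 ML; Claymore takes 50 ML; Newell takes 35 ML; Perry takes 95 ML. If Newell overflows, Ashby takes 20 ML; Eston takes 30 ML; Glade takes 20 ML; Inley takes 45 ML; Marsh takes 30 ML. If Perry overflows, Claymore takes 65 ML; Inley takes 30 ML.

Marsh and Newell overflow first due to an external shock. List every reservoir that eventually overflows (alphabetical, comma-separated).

Ashby, Claymore, Eston, Inley, Marsh, Newell, Perry

Round 1 — Marsh, Newell overflow (initial).
  Ashby: +50+20 → 70 ≥ 70
  Claymore: +50 → 50 < 60
  Eston: +30 → 30 < 40
  Glade: +20 → 20 < 100
  Inley: +45 → 45 < 70
  Perry: +95 → 95 ≥ 70
Round 2 — Ashby, Perry overflow.
  Claymore: +65 → 115 ≥ 60
  Inley: +60+30 → 135 ≥ 70
Round 3 — Claymore, Inley overflow.
  Eston: +20+75 → 125 ≥ 40
Round 4 — Eston overflows.
No further overflows.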